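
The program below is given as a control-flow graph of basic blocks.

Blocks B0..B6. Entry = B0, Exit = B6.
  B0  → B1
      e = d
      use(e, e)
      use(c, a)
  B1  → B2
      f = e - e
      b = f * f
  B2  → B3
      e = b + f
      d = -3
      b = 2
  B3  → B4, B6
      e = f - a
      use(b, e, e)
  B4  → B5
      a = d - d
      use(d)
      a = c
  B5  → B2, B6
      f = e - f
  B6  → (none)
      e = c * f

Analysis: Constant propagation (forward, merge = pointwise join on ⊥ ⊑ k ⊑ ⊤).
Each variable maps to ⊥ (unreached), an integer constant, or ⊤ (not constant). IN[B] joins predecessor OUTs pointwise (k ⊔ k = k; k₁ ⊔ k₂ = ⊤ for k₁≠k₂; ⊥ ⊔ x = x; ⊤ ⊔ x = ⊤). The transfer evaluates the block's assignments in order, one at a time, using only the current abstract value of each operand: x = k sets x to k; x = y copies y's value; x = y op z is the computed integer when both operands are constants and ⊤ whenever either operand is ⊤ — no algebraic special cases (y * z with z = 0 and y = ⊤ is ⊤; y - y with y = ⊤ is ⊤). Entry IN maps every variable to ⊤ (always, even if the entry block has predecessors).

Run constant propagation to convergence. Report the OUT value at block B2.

Answer: {a: ⊤, b: 2, c: ⊤, d: -3, e: ⊤, f: ⊤}

Trace:
Fixpoint table:
  B0: | IN=(all ⊤) | OUT=(all ⊤)
  B1: | IN=(all ⊤) | OUT=(all ⊤)
  B2: | IN=(all ⊤) | OUT={b:2, d:-3; rest ⊤}
  B3: | IN={b:2, d:-3; rest ⊤} | OUT={b:2, d:-3; rest ⊤}
  B4: | IN={b:2, d:-3; rest ⊤} | OUT={b:2, d:-3; rest ⊤}
  B5: | IN={b:2, d:-3; rest ⊤} | OUT={b:2, d:-3; rest ⊤}
  B6: | IN={b:2, d:-3; rest ⊤} | OUT={b:2, d:-3; rest ⊤}

Merge at B2: IN[B2] = OUT[B1] ⊔ OUT[B5] = {a: ⊤, b: ⊤, c: ⊤, d: ⊤, e: ⊤, f: ⊤}
Applying B2's transfer function to that IN value gives OUT[B2] (row B2 above).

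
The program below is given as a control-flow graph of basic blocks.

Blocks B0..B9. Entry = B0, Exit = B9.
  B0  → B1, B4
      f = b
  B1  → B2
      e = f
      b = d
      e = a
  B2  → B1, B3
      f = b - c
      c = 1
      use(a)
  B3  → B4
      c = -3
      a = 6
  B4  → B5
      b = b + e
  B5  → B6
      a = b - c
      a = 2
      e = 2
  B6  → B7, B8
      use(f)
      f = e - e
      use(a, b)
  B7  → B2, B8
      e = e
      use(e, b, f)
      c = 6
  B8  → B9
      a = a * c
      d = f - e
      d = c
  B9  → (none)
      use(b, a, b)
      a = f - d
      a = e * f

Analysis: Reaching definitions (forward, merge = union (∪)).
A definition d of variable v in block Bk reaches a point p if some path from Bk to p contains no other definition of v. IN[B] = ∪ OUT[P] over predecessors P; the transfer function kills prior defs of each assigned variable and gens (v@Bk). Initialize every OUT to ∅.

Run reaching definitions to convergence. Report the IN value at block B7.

Converged values:
  B0:  IN={}  OUT={f@B0}
  B1:  IN={a@B5, b@B1, b@B4, c@B2, e@B1, e@B7, f@B0, f@B2}  OUT={a@B5, b@B1, c@B2, e@B1, f@B0, f@B2}
  B2:  IN={a@B5, b@B1, b@B4, c@B2, c@B7, e@B1, e@B7, f@B0, f@B2, f@B6}  OUT={a@B5, b@B1, b@B4, c@B2, e@B1, e@B7, f@B2}
  B3:  IN={a@B5, b@B1, b@B4, c@B2, e@B1, e@B7, f@B2}  OUT={a@B3, b@B1, b@B4, c@B3, e@B1, e@B7, f@B2}
  B4:  IN={a@B3, b@B1, b@B4, c@B3, e@B1, e@B7, f@B0, f@B2}  OUT={a@B3, b@B4, c@B3, e@B1, e@B7, f@B0, f@B2}
  B5:  IN={a@B3, b@B4, c@B3, e@B1, e@B7, f@B0, f@B2}  OUT={a@B5, b@B4, c@B3, e@B5, f@B0, f@B2}
  B6:  IN={a@B5, b@B4, c@B3, e@B5, f@B0, f@B2}  OUT={a@B5, b@B4, c@B3, e@B5, f@B6}
  B7:  IN={a@B5, b@B4, c@B3, e@B5, f@B6}  OUT={a@B5, b@B4, c@B7, e@B7, f@B6}
  B8:  IN={a@B5, b@B4, c@B3, c@B7, e@B5, e@B7, f@B6}  OUT={a@B8, b@B4, c@B3, c@B7, d@B8, e@B5, e@B7, f@B6}
  B9:  IN={a@B8, b@B4, c@B3, c@B7, d@B8, e@B5, e@B7, f@B6}  OUT={a@B9, b@B4, c@B3, c@B7, d@B8, e@B5, e@B7, f@B6}

Merge at B7: IN[B7] = OUT[B6] = {a@B5, b@B4, c@B3, e@B5, f@B6}

Answer: {a@B5, b@B4, c@B3, e@B5, f@B6}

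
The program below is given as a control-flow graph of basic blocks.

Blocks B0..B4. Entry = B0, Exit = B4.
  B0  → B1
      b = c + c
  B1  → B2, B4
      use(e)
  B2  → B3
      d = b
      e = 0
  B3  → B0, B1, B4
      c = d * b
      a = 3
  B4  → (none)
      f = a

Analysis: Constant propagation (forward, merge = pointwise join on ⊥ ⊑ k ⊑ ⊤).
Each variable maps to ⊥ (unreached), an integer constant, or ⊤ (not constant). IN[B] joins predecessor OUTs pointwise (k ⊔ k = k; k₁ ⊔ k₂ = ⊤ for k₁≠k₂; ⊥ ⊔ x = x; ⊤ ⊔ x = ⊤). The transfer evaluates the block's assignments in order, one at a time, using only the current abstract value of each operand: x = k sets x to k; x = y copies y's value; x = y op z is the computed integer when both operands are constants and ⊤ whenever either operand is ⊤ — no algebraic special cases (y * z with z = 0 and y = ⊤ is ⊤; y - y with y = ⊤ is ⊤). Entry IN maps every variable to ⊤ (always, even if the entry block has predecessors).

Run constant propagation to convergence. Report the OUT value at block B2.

Answer: {a: ⊤, b: ⊤, c: ⊤, d: ⊤, e: 0, f: ⊤}

Derivation:
Converged values:
  B0:  IN=(all ⊤)  OUT=(all ⊤)
  B1:  IN=(all ⊤)  OUT=(all ⊤)
  B2:  IN=(all ⊤)  OUT={e:0; rest ⊤}
  B3:  IN={e:0; rest ⊤}  OUT={a:3, e:0; rest ⊤}
  B4:  IN=(all ⊤)  OUT=(all ⊤)

Merge at B2: IN[B2] = OUT[B1] = {a: ⊤, b: ⊤, c: ⊤, d: ⊤, e: ⊤, f: ⊤}
Applying B2's transfer function to that IN value gives OUT[B2] (row B2 above).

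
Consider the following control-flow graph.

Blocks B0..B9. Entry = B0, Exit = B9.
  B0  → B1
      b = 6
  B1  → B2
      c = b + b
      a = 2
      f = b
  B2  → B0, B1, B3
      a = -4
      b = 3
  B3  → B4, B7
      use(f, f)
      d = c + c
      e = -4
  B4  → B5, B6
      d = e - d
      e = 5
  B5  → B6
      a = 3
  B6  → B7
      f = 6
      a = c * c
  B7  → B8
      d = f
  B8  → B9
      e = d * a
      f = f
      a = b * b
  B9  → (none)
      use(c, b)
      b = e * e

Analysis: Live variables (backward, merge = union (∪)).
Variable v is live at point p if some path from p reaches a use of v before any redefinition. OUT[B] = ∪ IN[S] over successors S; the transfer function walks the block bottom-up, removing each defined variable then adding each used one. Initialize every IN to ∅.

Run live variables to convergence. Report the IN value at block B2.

Fixpoint table:
  B0:  IN={}  OUT={b}
  B1:  IN={b}  OUT={c, f}
  B2:  IN={c, f}  OUT={a, b, c, f}
  B3:  IN={a, b, c, f}  OUT={a, b, c, d, e, f}
  B4:  IN={b, c, d, e}  OUT={b, c}
  B5:  IN={b, c}  OUT={b, c}
  B6:  IN={b, c}  OUT={a, b, c, f}
  B7:  IN={a, b, c, f}  OUT={a, b, c, d, f}
  B8:  IN={a, b, c, d, f}  OUT={b, c, e}
  B9:  IN={b, c, e}  OUT={}

Merge at B2: OUT[B2] = IN[B0] ⊔ IN[B1] ⊔ IN[B3] = {a, b, c, f}
Applying B2's transfer function to that OUT value gives IN[B2] (row B2 above).

Answer: {c, f}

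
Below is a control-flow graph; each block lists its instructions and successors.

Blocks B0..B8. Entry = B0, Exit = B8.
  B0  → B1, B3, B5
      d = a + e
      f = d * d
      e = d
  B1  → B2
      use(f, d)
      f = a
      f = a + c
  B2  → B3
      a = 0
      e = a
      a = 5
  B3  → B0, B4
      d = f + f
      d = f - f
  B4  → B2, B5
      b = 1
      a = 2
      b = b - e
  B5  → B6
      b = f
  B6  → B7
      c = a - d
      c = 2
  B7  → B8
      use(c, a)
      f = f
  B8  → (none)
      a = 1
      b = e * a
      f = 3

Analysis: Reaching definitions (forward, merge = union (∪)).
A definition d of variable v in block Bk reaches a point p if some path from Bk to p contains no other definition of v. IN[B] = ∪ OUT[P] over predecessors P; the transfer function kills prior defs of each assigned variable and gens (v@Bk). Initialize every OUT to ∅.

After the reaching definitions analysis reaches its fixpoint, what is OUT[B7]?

Per-block solution:
  B0: | IN={a@B2, b@B4, d@B3, e@B0, e@B2, f@B0, f@B1} | OUT={a@B2, b@B4, d@B0, e@B0, f@B0}
  B1: | IN={a@B2, b@B4, d@B0, e@B0, f@B0} | OUT={a@B2, b@B4, d@B0, e@B0, f@B1}
  B2: | IN={a@B2, a@B4, b@B4, d@B0, d@B3, e@B0, e@B2, f@B0, f@B1} | OUT={a@B2, b@B4, d@B0, d@B3, e@B2, f@B0, f@B1}
  B3: | IN={a@B2, b@B4, d@B0, d@B3, e@B0, e@B2, f@B0, f@B1} | OUT={a@B2, b@B4, d@B3, e@B0, e@B2, f@B0, f@B1}
  B4: | IN={a@B2, b@B4, d@B3, e@B0, e@B2, f@B0, f@B1} | OUT={a@B4, b@B4, d@B3, e@B0, e@B2, f@B0, f@B1}
  B5: | IN={a@B2, a@B4, b@B4, d@B0, d@B3, e@B0, e@B2, f@B0, f@B1} | OUT={a@B2, a@B4, b@B5, d@B0, d@B3, e@B0, e@B2, f@B0, f@B1}
  B6: | IN={a@B2, a@B4, b@B5, d@B0, d@B3, e@B0, e@B2, f@B0, f@B1} | OUT={a@B2, a@B4, b@B5, c@B6, d@B0, d@B3, e@B0, e@B2, f@B0, f@B1}
  B7: | IN={a@B2, a@B4, b@B5, c@B6, d@B0, d@B3, e@B0, e@B2, f@B0, f@B1} | OUT={a@B2, a@B4, b@B5, c@B6, d@B0, d@B3, e@B0, e@B2, f@B7}
  B8: | IN={a@B2, a@B4, b@B5, c@B6, d@B0, d@B3, e@B0, e@B2, f@B7} | OUT={a@B8, b@B8, c@B6, d@B0, d@B3, e@B0, e@B2, f@B8}

Merge at B7: IN[B7] = OUT[B6] = {a@B2, a@B4, b@B5, c@B6, d@B0, d@B3, e@B0, e@B2, f@B0, f@B1}
Applying B7's transfer function to that IN value gives OUT[B7] (row B7 above).

Answer: {a@B2, a@B4, b@B5, c@B6, d@B0, d@B3, e@B0, e@B2, f@B7}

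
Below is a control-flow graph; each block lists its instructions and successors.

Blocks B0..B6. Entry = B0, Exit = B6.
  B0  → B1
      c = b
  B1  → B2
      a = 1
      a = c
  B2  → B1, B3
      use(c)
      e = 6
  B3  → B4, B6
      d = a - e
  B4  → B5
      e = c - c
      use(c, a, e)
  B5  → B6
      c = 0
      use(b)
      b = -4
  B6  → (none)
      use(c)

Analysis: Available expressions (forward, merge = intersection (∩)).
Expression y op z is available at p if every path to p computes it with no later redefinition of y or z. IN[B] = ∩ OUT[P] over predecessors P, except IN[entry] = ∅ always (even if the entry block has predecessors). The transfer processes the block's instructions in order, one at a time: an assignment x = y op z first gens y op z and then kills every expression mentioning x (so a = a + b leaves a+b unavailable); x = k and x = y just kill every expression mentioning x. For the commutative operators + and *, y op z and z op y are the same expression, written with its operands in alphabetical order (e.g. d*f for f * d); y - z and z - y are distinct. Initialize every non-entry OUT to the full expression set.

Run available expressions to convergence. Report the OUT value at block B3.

Fixpoint table:
  B0:   IN={}   OUT={}
  B1:   IN={}   OUT={}
  B2:   IN={}   OUT={}
  B3:   IN={}   OUT={a-e}
  B4:   IN={a-e}   OUT={c-c}
  B5:   IN={c-c}   OUT={}
  B6:   IN={}   OUT={}

Merge at B3: IN[B3] = OUT[B2] = {}
Applying B3's transfer function to that IN value gives OUT[B3] (row B3 above).

Answer: {a-e}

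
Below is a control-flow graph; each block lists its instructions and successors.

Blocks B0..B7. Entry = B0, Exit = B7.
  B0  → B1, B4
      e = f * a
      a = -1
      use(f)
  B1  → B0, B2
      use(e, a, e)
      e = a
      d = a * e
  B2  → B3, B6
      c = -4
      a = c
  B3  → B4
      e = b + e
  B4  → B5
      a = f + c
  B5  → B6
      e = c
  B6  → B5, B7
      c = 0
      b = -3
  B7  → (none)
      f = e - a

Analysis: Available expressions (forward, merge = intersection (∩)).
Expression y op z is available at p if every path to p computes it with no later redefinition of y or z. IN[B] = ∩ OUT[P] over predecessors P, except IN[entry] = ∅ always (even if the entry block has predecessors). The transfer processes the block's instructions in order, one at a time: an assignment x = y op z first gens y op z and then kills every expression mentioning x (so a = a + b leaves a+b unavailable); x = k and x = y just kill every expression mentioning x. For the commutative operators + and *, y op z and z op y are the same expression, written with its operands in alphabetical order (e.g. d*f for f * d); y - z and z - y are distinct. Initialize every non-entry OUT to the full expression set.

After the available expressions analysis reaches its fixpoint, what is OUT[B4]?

Per-block solution:
  B0:   IN={}   OUT={}
  B1:   IN={}   OUT={a*e}
  B2:   IN={a*e}   OUT={}
  B3:   IN={}   OUT={}
  B4:   IN={}   OUT={c+f}
  B5:   IN={}   OUT={}
  B6:   IN={}   OUT={}
  B7:   IN={}   OUT={e-a}

Merge at B4: IN[B4] = OUT[B0] ∩ OUT[B3] = {}
Applying B4's transfer function to that IN value gives OUT[B4] (row B4 above).

Answer: {c+f}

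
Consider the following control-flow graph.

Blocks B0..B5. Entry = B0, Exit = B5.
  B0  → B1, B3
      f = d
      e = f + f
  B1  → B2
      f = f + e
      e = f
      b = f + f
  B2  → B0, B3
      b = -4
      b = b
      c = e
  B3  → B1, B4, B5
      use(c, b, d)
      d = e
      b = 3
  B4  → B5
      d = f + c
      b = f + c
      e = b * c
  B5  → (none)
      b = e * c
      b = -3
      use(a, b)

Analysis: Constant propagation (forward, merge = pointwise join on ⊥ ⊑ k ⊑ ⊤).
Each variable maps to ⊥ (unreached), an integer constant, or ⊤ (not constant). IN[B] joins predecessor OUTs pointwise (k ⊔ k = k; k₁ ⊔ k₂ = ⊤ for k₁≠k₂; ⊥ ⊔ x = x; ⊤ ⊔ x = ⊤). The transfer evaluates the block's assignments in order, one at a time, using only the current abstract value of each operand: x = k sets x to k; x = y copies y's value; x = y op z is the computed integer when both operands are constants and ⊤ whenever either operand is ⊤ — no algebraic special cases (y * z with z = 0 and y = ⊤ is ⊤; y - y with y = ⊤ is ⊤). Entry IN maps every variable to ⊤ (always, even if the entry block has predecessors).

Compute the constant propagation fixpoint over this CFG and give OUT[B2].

Answer: {a: ⊤, b: -4, c: ⊤, d: ⊤, e: ⊤, f: ⊤}

Working:
Per-block solution:
  B0:   IN=(all ⊤)   OUT=(all ⊤)
  B1:   IN=(all ⊤)   OUT=(all ⊤)
  B2:   IN=(all ⊤)   OUT={b:-4; rest ⊤}
  B3:   IN=(all ⊤)   OUT={b:3; rest ⊤}
  B4:   IN={b:3; rest ⊤}   OUT=(all ⊤)
  B5:   IN=(all ⊤)   OUT={b:-3; rest ⊤}

Merge at B2: IN[B2] = OUT[B1] = {a: ⊤, b: ⊤, c: ⊤, d: ⊤, e: ⊤, f: ⊤}
Applying B2's transfer function to that IN value gives OUT[B2] (row B2 above).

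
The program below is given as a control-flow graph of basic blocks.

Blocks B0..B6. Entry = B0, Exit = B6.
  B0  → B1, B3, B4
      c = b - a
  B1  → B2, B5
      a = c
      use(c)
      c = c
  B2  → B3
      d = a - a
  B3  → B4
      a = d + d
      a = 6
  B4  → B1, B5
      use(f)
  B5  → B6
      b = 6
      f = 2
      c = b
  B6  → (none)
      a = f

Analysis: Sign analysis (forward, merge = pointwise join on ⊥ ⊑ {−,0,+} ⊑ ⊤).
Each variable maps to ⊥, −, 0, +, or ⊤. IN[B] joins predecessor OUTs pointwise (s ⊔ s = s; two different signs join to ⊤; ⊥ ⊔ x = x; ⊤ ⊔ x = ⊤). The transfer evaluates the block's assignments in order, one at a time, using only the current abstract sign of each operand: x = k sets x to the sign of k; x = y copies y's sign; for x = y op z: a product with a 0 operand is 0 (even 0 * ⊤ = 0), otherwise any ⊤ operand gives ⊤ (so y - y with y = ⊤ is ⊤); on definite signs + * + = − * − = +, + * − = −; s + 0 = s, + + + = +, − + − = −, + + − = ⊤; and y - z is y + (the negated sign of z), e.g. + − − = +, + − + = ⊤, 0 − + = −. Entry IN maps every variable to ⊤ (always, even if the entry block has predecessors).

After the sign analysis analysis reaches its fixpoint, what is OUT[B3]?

Answer: {a: +, b: ⊤, c: ⊤, d: ⊤, e: ⊤, f: ⊤}

Working:
Per-block solution:
  B0: | IN=(all ⊤) | OUT=(all ⊤)
  B1: | IN=(all ⊤) | OUT=(all ⊤)
  B2: | IN=(all ⊤) | OUT=(all ⊤)
  B3: | IN=(all ⊤) | OUT={a:+; rest ⊤}
  B4: | IN=(all ⊤) | OUT=(all ⊤)
  B5: | IN=(all ⊤) | OUT={b:+, c:+, f:+; rest ⊤}
  B6: | IN={b:+, c:+, f:+; rest ⊤} | OUT={a:+, b:+, c:+, f:+; rest ⊤}

Merge at B3: IN[B3] = OUT[B0] ⊔ OUT[B2] = {a: ⊤, b: ⊤, c: ⊤, d: ⊤, e: ⊤, f: ⊤}
Applying B3's transfer function to that IN value gives OUT[B3] (row B3 above).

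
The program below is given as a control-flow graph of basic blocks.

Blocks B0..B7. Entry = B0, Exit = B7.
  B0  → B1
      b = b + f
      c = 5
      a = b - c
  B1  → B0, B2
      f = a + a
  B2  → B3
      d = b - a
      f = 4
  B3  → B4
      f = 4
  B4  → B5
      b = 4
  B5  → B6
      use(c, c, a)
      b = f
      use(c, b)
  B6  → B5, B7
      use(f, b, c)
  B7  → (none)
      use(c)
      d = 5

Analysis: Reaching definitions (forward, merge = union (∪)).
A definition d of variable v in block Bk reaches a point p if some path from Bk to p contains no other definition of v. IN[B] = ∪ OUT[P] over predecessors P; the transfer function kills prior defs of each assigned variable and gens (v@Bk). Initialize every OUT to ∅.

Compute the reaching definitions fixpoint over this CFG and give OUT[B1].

Converged values:
  B0:   IN={a@B0, b@B0, c@B0, f@B1}   OUT={a@B0, b@B0, c@B0, f@B1}
  B1:   IN={a@B0, b@B0, c@B0, f@B1}   OUT={a@B0, b@B0, c@B0, f@B1}
  B2:   IN={a@B0, b@B0, c@B0, f@B1}   OUT={a@B0, b@B0, c@B0, d@B2, f@B2}
  B3:   IN={a@B0, b@B0, c@B0, d@B2, f@B2}   OUT={a@B0, b@B0, c@B0, d@B2, f@B3}
  B4:   IN={a@B0, b@B0, c@B0, d@B2, f@B3}   OUT={a@B0, b@B4, c@B0, d@B2, f@B3}
  B5:   IN={a@B0, b@B4, b@B5, c@B0, d@B2, f@B3}   OUT={a@B0, b@B5, c@B0, d@B2, f@B3}
  B6:   IN={a@B0, b@B5, c@B0, d@B2, f@B3}   OUT={a@B0, b@B5, c@B0, d@B2, f@B3}
  B7:   IN={a@B0, b@B5, c@B0, d@B2, f@B3}   OUT={a@B0, b@B5, c@B0, d@B7, f@B3}

Merge at B1: IN[B1] = OUT[B0] = {a@B0, b@B0, c@B0, f@B1}
Applying B1's transfer function to that IN value gives OUT[B1] (row B1 above).

Answer: {a@B0, b@B0, c@B0, f@B1}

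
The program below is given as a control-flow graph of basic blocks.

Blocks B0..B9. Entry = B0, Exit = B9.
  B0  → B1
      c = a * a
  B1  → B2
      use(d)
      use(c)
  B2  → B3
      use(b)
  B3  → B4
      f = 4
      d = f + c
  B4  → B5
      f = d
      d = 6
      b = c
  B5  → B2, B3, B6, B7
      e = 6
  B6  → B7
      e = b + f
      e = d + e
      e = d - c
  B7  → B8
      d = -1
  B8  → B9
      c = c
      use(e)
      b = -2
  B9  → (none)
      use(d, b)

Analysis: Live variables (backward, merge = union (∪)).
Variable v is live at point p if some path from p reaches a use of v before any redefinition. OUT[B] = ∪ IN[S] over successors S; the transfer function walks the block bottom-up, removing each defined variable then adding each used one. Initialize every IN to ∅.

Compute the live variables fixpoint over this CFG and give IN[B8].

Converged values:
  B0:   IN={a, b, d}   OUT={b, c, d}
  B1:   IN={b, c, d}   OUT={b, c}
  B2:   IN={b, c}   OUT={c}
  B3:   IN={c}   OUT={c, d}
  B4:   IN={c, d}   OUT={b, c, d, f}
  B5:   IN={b, c, d, f}   OUT={b, c, d, e, f}
  B6:   IN={b, c, d, f}   OUT={c, e}
  B7:   IN={c, e}   OUT={c, d, e}
  B8:   IN={c, d, e}   OUT={b, d}
  B9:   IN={b, d}   OUT={}

Merge at B8: OUT[B8] = IN[B9] = {b, d}
Applying B8's transfer function to that OUT value gives IN[B8] (row B8 above).

Answer: {c, d, e}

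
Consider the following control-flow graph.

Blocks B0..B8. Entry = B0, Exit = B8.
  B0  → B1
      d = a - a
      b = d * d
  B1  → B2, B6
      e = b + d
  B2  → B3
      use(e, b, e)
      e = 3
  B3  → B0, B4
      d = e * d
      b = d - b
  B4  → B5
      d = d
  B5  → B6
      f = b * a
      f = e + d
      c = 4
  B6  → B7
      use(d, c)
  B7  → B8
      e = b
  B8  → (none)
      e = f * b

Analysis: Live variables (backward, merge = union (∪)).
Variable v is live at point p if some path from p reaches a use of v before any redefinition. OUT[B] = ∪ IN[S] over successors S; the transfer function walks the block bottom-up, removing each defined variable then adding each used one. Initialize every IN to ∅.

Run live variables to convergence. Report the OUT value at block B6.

Answer: {b, f}

Derivation:
Fixpoint table:
  B0:   IN={a, c, f}   OUT={a, b, c, d, f}
  B1:   IN={a, b, c, d, f}   OUT={a, b, c, d, e, f}
  B2:   IN={a, b, c, d, e, f}   OUT={a, b, c, d, e, f}
  B3:   IN={a, b, c, d, e, f}   OUT={a, b, c, d, e, f}
  B4:   IN={a, b, d, e}   OUT={a, b, d, e}
  B5:   IN={a, b, d, e}   OUT={b, c, d, f}
  B6:   IN={b, c, d, f}   OUT={b, f}
  B7:   IN={b, f}   OUT={b, f}
  B8:   IN={b, f}   OUT={}

Merge at B6: OUT[B6] = IN[B7] = {b, f}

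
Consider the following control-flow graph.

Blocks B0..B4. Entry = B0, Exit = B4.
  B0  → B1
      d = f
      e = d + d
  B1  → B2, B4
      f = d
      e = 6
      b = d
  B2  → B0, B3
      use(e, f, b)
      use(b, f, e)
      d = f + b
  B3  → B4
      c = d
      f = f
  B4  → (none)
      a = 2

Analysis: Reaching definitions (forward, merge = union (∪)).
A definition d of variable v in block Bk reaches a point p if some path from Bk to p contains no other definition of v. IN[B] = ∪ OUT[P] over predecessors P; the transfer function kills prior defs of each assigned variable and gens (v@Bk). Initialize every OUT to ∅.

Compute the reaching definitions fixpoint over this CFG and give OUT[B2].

Per-block solution:
  B0:   IN={b@B1, d@B2, e@B1, f@B1}   OUT={b@B1, d@B0, e@B0, f@B1}
  B1:   IN={b@B1, d@B0, e@B0, f@B1}   OUT={b@B1, d@B0, e@B1, f@B1}
  B2:   IN={b@B1, d@B0, e@B1, f@B1}   OUT={b@B1, d@B2, e@B1, f@B1}
  B3:   IN={b@B1, d@B2, e@B1, f@B1}   OUT={b@B1, c@B3, d@B2, e@B1, f@B3}
  B4:   IN={b@B1, c@B3, d@B0, d@B2, e@B1, f@B1, f@B3}   OUT={a@B4, b@B1, c@B3, d@B0, d@B2, e@B1, f@B1, f@B3}

Merge at B2: IN[B2] = OUT[B1] = {b@B1, d@B0, e@B1, f@B1}
Applying B2's transfer function to that IN value gives OUT[B2] (row B2 above).

Answer: {b@B1, d@B2, e@B1, f@B1}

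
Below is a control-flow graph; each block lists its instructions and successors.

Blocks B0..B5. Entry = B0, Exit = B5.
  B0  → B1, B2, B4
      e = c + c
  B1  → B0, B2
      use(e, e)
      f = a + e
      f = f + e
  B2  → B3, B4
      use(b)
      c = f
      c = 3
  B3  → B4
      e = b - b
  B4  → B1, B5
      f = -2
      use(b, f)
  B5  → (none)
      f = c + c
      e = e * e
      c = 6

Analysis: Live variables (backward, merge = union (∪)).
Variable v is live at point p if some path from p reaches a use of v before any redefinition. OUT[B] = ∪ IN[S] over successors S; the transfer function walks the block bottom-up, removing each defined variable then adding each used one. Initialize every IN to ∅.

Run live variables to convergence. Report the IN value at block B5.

Answer: {c, e}

Working:
Converged values:
  B0: | IN={a, b, c, f} | OUT={a, b, c, e, f}
  B1: | IN={a, b, c, e} | OUT={a, b, c, e, f}
  B2: | IN={a, b, e, f} | OUT={a, b, c, e}
  B3: | IN={a, b, c} | OUT={a, b, c, e}
  B4: | IN={a, b, c, e} | OUT={a, b, c, e}
  B5: | IN={c, e} | OUT={}

B5 is the boundary node: OUT[B5] = {}
Applying B5's transfer function to that OUT value gives IN[B5] (row B5 above).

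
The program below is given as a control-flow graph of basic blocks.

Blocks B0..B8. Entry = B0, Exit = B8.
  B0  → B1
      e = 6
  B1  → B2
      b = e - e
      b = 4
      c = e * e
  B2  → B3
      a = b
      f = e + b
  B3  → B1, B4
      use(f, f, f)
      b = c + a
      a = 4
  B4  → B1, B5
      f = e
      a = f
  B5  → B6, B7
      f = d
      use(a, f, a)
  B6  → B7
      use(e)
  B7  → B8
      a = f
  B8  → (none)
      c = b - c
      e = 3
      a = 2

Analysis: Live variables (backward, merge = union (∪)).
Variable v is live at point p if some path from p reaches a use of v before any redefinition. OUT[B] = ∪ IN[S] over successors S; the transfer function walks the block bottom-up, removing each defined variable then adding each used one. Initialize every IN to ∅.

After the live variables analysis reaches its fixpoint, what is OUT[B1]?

Converged values:
  B0: | IN={d} | OUT={d, e}
  B1: | IN={d, e} | OUT={b, c, d, e}
  B2: | IN={b, c, d, e} | OUT={a, c, d, e, f}
  B3: | IN={a, c, d, e, f} | OUT={b, c, d, e}
  B4: | IN={b, c, d, e} | OUT={a, b, c, d, e}
  B5: | IN={a, b, c, d, e} | OUT={b, c, e, f}
  B6: | IN={b, c, e, f} | OUT={b, c, f}
  B7: | IN={b, c, f} | OUT={b, c}
  B8: | IN={b, c} | OUT={}

Merge at B1: OUT[B1] = IN[B2] = {b, c, d, e}

Answer: {b, c, d, e}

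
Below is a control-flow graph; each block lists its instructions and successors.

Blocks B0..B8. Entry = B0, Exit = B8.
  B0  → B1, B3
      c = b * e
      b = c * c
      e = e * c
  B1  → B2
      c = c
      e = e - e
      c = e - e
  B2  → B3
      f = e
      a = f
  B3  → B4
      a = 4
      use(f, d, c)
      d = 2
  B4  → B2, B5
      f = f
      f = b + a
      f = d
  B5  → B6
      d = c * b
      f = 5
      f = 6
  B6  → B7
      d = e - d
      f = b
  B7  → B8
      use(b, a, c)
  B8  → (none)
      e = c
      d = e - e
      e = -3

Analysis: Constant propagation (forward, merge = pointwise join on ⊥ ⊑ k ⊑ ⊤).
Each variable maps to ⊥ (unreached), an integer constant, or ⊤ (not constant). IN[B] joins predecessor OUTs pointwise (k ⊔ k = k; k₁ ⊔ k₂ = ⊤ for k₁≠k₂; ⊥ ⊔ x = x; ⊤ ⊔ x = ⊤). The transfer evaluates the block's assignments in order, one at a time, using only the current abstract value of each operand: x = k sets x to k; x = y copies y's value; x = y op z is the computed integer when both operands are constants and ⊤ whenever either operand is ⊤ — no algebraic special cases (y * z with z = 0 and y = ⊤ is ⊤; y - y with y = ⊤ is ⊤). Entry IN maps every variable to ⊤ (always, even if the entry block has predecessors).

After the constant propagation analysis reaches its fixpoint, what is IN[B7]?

Per-block solution:
  B0: | IN=(all ⊤) | OUT=(all ⊤)
  B1: | IN=(all ⊤) | OUT=(all ⊤)
  B2: | IN=(all ⊤) | OUT=(all ⊤)
  B3: | IN=(all ⊤) | OUT={a:4, d:2; rest ⊤}
  B4: | IN={a:4, d:2; rest ⊤} | OUT={a:4, d:2, f:2; rest ⊤}
  B5: | IN={a:4, d:2, f:2; rest ⊤} | OUT={a:4, f:6; rest ⊤}
  B6: | IN={a:4, f:6; rest ⊤} | OUT={a:4; rest ⊤}
  B7: | IN={a:4; rest ⊤} | OUT={a:4; rest ⊤}
  B8: | IN={a:4; rest ⊤} | OUT={a:4, e:-3; rest ⊤}

Merge at B7: IN[B7] = OUT[B6] = {a: 4, b: ⊤, c: ⊤, d: ⊤, e: ⊤, f: ⊤}

Answer: {a: 4, b: ⊤, c: ⊤, d: ⊤, e: ⊤, f: ⊤}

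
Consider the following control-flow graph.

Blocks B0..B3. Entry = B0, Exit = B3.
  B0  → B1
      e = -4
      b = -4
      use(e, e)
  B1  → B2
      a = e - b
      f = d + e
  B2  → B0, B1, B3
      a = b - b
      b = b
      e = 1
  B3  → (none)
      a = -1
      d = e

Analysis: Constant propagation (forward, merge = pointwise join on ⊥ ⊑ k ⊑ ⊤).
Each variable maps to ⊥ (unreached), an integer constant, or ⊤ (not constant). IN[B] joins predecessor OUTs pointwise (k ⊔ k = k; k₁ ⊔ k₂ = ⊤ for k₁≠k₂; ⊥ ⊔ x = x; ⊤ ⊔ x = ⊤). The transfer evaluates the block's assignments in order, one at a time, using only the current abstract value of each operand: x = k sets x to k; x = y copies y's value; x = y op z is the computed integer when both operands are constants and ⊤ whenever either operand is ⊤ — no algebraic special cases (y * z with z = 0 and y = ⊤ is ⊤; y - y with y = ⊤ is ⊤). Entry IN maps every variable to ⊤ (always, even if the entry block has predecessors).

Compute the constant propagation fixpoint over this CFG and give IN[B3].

Answer: {a: 0, b: -4, c: ⊤, d: ⊤, e: 1, f: ⊤}

Trace:
Converged values:
  B0: | IN=(all ⊤) | OUT={b:-4, e:-4; rest ⊤}
  B1: | IN={b:-4; rest ⊤} | OUT={b:-4; rest ⊤}
  B2: | IN={b:-4; rest ⊤} | OUT={a:0, b:-4, e:1; rest ⊤}
  B3: | IN={a:0, b:-4, e:1; rest ⊤} | OUT={a:-1, b:-4, d:1, e:1; rest ⊤}

Merge at B3: IN[B3] = OUT[B2] = {a: 0, b: -4, c: ⊤, d: ⊤, e: 1, f: ⊤}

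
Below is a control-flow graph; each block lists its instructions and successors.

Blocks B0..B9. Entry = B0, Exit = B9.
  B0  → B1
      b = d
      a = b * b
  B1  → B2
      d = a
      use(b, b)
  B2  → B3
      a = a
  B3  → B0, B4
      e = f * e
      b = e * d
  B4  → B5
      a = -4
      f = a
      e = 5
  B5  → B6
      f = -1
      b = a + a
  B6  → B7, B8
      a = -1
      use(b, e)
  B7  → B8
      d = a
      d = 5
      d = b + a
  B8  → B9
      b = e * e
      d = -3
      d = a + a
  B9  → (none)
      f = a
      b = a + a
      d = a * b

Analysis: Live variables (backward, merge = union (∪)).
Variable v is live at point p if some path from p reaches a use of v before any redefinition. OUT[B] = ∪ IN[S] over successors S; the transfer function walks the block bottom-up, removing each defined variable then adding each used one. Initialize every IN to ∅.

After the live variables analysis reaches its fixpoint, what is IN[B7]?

Answer: {a, b, e}

Trace:
Fixpoint table:
  B0: | IN={d, e, f} | OUT={a, b, e, f}
  B1: | IN={a, b, e, f} | OUT={a, d, e, f}
  B2: | IN={a, d, e, f} | OUT={d, e, f}
  B3: | IN={d, e, f} | OUT={d, e, f}
  B4: | IN={} | OUT={a, e}
  B5: | IN={a, e} | OUT={b, e}
  B6: | IN={b, e} | OUT={a, b, e}
  B7: | IN={a, b, e} | OUT={a, e}
  B8: | IN={a, e} | OUT={a}
  B9: | IN={a} | OUT={}

Merge at B7: OUT[B7] = IN[B8] = {a, e}
Applying B7's transfer function to that OUT value gives IN[B7] (row B7 above).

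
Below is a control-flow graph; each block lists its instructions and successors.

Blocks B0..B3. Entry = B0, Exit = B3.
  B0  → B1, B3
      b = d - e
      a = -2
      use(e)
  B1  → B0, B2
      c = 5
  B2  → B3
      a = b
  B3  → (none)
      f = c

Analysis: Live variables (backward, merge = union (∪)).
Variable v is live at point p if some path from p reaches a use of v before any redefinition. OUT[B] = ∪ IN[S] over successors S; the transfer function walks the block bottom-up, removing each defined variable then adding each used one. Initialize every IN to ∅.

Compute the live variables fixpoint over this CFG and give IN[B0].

Per-block solution:
  B0: | IN={c, d, e} | OUT={b, c, d, e}
  B1: | IN={b, d, e} | OUT={b, c, d, e}
  B2: | IN={b, c} | OUT={c}
  B3: | IN={c} | OUT={}

Merge at B0: OUT[B0] = IN[B1] ⊔ IN[B3] = {b, c, d, e}
Applying B0's transfer function to that OUT value gives IN[B0] (row B0 above).

Answer: {c, d, e}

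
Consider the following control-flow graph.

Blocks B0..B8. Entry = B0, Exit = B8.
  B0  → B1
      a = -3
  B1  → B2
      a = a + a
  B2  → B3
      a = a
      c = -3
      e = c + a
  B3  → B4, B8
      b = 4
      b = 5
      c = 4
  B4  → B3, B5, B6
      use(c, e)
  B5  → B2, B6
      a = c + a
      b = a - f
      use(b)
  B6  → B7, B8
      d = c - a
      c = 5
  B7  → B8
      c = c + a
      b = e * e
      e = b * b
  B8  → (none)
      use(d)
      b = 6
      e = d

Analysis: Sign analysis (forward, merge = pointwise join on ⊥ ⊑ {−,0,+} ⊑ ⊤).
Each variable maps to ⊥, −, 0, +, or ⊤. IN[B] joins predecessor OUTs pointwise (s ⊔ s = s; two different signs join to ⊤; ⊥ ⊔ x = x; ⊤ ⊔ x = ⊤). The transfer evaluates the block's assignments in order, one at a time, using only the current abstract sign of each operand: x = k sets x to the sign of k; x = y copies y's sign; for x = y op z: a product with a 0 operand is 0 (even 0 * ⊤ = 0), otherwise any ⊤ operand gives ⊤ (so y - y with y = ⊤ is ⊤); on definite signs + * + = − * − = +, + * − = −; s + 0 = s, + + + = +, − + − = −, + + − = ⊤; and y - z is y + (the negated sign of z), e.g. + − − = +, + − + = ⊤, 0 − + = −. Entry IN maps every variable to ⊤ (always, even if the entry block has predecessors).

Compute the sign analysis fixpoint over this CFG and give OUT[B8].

Answer: {a: ⊤, b: +, c: ⊤, d: ⊤, e: ⊤, f: ⊤}

Trace:
Per-block solution:
  B0:  IN=(all ⊤)  OUT={a:-; rest ⊤}
  B1:  IN={a:-; rest ⊤}  OUT={a:-; rest ⊤}
  B2:  IN=(all ⊤)  OUT={c:-; rest ⊤}
  B3:  IN=(all ⊤)  OUT={b:+, c:+; rest ⊤}
  B4:  IN={b:+, c:+; rest ⊤}  OUT={b:+, c:+; rest ⊤}
  B5:  IN={b:+, c:+; rest ⊤}  OUT={c:+; rest ⊤}
  B6:  IN={c:+; rest ⊤}  OUT={c:+; rest ⊤}
  B7:  IN={c:+; rest ⊤}  OUT=(all ⊤)
  B8:  IN=(all ⊤)  OUT={b:+; rest ⊤}

Merge at B8: IN[B8] = OUT[B3] ⊔ OUT[B6] ⊔ OUT[B7] = {a: ⊤, b: ⊤, c: ⊤, d: ⊤, e: ⊤, f: ⊤}
Applying B8's transfer function to that IN value gives OUT[B8] (row B8 above).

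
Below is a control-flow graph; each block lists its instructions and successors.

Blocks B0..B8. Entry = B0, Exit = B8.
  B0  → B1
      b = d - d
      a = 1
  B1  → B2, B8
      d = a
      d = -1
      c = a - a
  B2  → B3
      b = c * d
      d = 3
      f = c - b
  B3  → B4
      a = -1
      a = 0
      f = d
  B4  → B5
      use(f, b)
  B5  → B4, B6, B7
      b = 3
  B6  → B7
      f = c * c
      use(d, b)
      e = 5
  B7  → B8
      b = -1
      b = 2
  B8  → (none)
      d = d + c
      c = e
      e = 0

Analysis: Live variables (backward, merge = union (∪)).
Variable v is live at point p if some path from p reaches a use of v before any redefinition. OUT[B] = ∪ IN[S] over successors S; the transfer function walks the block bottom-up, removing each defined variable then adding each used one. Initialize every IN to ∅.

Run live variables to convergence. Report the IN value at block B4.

Answer: {b, c, d, e, f}

Trace:
Fixpoint table:
  B0:   IN={d, e}   OUT={a, e}
  B1:   IN={a, e}   OUT={c, d, e}
  B2:   IN={c, d, e}   OUT={b, c, d, e}
  B3:   IN={b, c, d, e}   OUT={b, c, d, e, f}
  B4:   IN={b, c, d, e, f}   OUT={c, d, e, f}
  B5:   IN={c, d, e, f}   OUT={b, c, d, e, f}
  B6:   IN={b, c, d}   OUT={c, d, e}
  B7:   IN={c, d, e}   OUT={c, d, e}
  B8:   IN={c, d, e}   OUT={}

Merge at B4: OUT[B4] = IN[B5] = {c, d, e, f}
Applying B4's transfer function to that OUT value gives IN[B4] (row B4 above).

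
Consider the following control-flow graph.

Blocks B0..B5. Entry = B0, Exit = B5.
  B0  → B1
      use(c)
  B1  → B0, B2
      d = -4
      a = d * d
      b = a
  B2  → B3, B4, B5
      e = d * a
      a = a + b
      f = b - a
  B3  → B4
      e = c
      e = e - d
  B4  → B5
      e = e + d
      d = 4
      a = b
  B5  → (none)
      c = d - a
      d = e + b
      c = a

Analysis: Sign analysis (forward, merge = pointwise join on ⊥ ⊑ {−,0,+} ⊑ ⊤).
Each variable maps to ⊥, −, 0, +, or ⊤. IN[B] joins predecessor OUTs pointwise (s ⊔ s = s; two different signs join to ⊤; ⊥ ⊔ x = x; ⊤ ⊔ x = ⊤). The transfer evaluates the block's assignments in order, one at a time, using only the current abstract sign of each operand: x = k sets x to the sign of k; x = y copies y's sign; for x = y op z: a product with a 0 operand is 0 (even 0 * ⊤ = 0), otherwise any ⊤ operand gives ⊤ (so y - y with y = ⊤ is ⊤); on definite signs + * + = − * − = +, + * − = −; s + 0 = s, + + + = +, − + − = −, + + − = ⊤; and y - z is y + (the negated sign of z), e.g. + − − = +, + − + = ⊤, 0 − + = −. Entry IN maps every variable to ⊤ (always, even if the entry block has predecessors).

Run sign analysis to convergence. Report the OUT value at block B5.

Answer: {a: +, b: +, c: +, d: ⊤, e: ⊤, f: ⊤}

Trace:
Per-block solution:
  B0:   IN=(all ⊤)   OUT=(all ⊤)
  B1:   IN=(all ⊤)   OUT={a:+, b:+, d:-; rest ⊤}
  B2:   IN={a:+, b:+, d:-; rest ⊤}   OUT={a:+, b:+, d:-, e:-; rest ⊤}
  B3:   IN={a:+, b:+, d:-, e:-; rest ⊤}   OUT={a:+, b:+, d:-; rest ⊤}
  B4:   IN={a:+, b:+, d:-; rest ⊤}   OUT={a:+, b:+, d:+; rest ⊤}
  B5:   IN={a:+, b:+; rest ⊤}   OUT={a:+, b:+, c:+; rest ⊤}

Merge at B5: IN[B5] = OUT[B2] ⊔ OUT[B4] = {a: +, b: +, c: ⊤, d: ⊤, e: ⊤, f: ⊤}
Applying B5's transfer function to that IN value gives OUT[B5] (row B5 above).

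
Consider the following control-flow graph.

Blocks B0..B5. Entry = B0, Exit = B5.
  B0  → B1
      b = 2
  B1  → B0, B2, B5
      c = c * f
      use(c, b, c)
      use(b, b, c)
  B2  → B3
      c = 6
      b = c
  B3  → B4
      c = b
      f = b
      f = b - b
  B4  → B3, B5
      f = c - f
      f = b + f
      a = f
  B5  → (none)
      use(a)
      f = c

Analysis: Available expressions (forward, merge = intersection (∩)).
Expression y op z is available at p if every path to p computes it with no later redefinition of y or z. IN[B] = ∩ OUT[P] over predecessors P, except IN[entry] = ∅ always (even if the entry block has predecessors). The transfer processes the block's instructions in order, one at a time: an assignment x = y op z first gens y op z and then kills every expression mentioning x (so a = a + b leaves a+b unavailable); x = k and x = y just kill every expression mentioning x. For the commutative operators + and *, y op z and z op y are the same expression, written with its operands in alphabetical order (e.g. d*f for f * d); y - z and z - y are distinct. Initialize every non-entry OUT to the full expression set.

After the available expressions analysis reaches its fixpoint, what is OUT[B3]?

Answer: {b-b}

Working:
Fixpoint table:
  B0:  IN={}  OUT={}
  B1:  IN={}  OUT={}
  B2:  IN={}  OUT={}
  B3:  IN={}  OUT={b-b}
  B4:  IN={b-b}  OUT={b-b}
  B5:  IN={}  OUT={}

Merge at B3: IN[B3] = OUT[B2] ∩ OUT[B4] = {}
Applying B3's transfer function to that IN value gives OUT[B3] (row B3 above).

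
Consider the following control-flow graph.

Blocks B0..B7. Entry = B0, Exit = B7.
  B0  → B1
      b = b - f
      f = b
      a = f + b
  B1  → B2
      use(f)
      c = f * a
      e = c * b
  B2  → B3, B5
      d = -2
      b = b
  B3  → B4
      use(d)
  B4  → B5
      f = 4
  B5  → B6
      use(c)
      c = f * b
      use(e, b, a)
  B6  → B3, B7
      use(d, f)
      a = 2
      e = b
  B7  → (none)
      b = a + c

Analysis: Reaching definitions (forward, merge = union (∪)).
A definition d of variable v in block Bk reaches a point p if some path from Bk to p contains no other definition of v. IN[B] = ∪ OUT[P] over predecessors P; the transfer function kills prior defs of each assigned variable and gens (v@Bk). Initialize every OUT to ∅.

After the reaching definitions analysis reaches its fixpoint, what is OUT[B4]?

Fixpoint table:
  B0:  IN={}  OUT={a@B0, b@B0, f@B0}
  B1:  IN={a@B0, b@B0, f@B0}  OUT={a@B0, b@B0, c@B1, e@B1, f@B0}
  B2:  IN={a@B0, b@B0, c@B1, e@B1, f@B0}  OUT={a@B0, b@B2, c@B1, d@B2, e@B1, f@B0}
  B3:  IN={a@B0, a@B6, b@B2, c@B1, c@B5, d@B2, e@B1, e@B6, f@B0, f@B4}  OUT={a@B0, a@B6, b@B2, c@B1, c@B5, d@B2, e@B1, e@B6, f@B0, f@B4}
  B4:  IN={a@B0, a@B6, b@B2, c@B1, c@B5, d@B2, e@B1, e@B6, f@B0, f@B4}  OUT={a@B0, a@B6, b@B2, c@B1, c@B5, d@B2, e@B1, e@B6, f@B4}
  B5:  IN={a@B0, a@B6, b@B2, c@B1, c@B5, d@B2, e@B1, e@B6, f@B0, f@B4}  OUT={a@B0, a@B6, b@B2, c@B5, d@B2, e@B1, e@B6, f@B0, f@B4}
  B6:  IN={a@B0, a@B6, b@B2, c@B5, d@B2, e@B1, e@B6, f@B0, f@B4}  OUT={a@B6, b@B2, c@B5, d@B2, e@B6, f@B0, f@B4}
  B7:  IN={a@B6, b@B2, c@B5, d@B2, e@B6, f@B0, f@B4}  OUT={a@B6, b@B7, c@B5, d@B2, e@B6, f@B0, f@B4}

Merge at B4: IN[B4] = OUT[B3] = {a@B0, a@B6, b@B2, c@B1, c@B5, d@B2, e@B1, e@B6, f@B0, f@B4}
Applying B4's transfer function to that IN value gives OUT[B4] (row B4 above).

Answer: {a@B0, a@B6, b@B2, c@B1, c@B5, d@B2, e@B1, e@B6, f@B4}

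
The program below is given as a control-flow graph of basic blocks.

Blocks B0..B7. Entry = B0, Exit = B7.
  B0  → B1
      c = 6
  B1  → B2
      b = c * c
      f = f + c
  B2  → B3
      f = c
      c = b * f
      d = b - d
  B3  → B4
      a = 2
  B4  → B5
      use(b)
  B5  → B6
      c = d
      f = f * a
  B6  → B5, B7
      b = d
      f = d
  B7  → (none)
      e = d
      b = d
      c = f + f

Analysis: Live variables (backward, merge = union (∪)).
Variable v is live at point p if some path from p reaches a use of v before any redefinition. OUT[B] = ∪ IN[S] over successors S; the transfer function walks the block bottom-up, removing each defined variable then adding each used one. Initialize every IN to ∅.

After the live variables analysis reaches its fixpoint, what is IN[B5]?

Fixpoint table:
  B0: | IN={d, f} | OUT={c, d, f}
  B1: | IN={c, d, f} | OUT={b, c, d}
  B2: | IN={b, c, d} | OUT={b, d, f}
  B3: | IN={b, d, f} | OUT={a, b, d, f}
  B4: | IN={a, b, d, f} | OUT={a, d, f}
  B5: | IN={a, d, f} | OUT={a, d}
  B6: | IN={a, d} | OUT={a, d, f}
  B7: | IN={d, f} | OUT={}

Merge at B5: OUT[B5] = IN[B6] = {a, d}
Applying B5's transfer function to that OUT value gives IN[B5] (row B5 above).

Answer: {a, d, f}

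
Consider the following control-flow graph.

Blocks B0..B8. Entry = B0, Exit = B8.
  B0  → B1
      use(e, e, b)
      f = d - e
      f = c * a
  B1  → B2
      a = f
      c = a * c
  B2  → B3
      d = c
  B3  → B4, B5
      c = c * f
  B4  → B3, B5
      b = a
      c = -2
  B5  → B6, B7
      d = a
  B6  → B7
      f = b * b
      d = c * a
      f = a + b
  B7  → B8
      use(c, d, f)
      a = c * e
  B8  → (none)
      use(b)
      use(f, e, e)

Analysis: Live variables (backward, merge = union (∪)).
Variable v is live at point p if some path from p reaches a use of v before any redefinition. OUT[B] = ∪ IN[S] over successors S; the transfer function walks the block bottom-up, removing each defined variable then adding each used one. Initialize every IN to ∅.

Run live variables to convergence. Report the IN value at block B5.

Answer: {a, b, c, e, f}

Derivation:
Per-block solution:
  B0: | IN={a, b, c, d, e} | OUT={b, c, e, f}
  B1: | IN={b, c, e, f} | OUT={a, b, c, e, f}
  B2: | IN={a, b, c, e, f} | OUT={a, b, c, e, f}
  B3: | IN={a, b, c, e, f} | OUT={a, b, c, e, f}
  B4: | IN={a, e, f} | OUT={a, b, c, e, f}
  B5: | IN={a, b, c, e, f} | OUT={a, b, c, d, e, f}
  B6: | IN={a, b, c, e} | OUT={b, c, d, e, f}
  B7: | IN={b, c, d, e, f} | OUT={b, e, f}
  B8: | IN={b, e, f} | OUT={}

Merge at B5: OUT[B5] = IN[B6] ⊔ IN[B7] = {a, b, c, d, e, f}
Applying B5's transfer function to that OUT value gives IN[B5] (row B5 above).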